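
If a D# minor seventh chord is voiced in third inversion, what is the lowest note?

The seventh of D# minor seventh (D#–F#–A#–C#) is C#; that is the bass in third inversion.

C#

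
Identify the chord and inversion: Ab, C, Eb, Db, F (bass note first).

Db major ninth, second inversion

Reducing to letter names: Ab, C, Eb, Db, F. These stack in thirds as Db–F–Ab–C–Eb — a Db major ninth chord.
With the fifth (Ab) in the bass, the chord is in second inversion.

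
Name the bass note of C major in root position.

C

C major is C–E–G. Root position places the root in the bass: C.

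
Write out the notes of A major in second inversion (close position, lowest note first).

E, A, C#

The chord tones are A–C#–E. With the fifth (E) lowest for second inversion: E, A, C#.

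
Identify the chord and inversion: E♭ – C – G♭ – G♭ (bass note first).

The pitch classes Eb, C, Gb arrange in thirds as C–Eb–Gb: a C diminished triad.
The lowest note is Eb, the third of the chord, so this is first inversion (figured bass 6).

C diminished, first inversion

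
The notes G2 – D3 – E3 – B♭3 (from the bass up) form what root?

E

Reordering G, D, E, Bb into stacked thirds gives E–G–Bb–D; the bottom of that stack, E, is the root.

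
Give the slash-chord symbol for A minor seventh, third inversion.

Third inversion of A minor seventh has the seventh (G) in the bass. As a slash chord: Am7/G.

Am7/G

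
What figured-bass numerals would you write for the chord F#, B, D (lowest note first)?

The notes F#, B, D stack in thirds as B–D–F# — a B minor triad. The bass F# is the fifth, so this is second inversion: figured 6/4.

6/4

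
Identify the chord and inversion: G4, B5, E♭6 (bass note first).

The distinct note names are G, B, Eb. Stacked in thirds they read Eb–G–B, which is an augmented triad on Eb.
With the third (G) in the bass, the chord is in first inversion (figured bass 6).

Eb augmented, first inversion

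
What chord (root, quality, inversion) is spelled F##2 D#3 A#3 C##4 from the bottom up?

The pitch classes F##, D#, A#, C## arrange in thirds as D#–F##–A#–C##: a D# major seventh chord.
With the third (F##) in the bass, the chord is in first inversion (figured bass 6/5).

D# major seventh, first inversion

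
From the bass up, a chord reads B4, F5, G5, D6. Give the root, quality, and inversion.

The distinct note names are B, F, G, D. Stacked in thirds they read G–B–D–F, which is a dominant seventh chord on G.
The lowest note is B, the third of the chord, so this is first inversion (figured bass 6/5).

G dominant seventh, first inversion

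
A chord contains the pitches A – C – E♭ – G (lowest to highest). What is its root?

Reordering A, C, Eb, G into stacked thirds gives A–C–Eb–G; the bottom of that stack, A, is the root.

A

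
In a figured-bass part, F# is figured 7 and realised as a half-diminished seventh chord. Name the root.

The figures 7 mean the root of the chord is in the bass. If F# is the root of a half-diminished seventh chord, the root is F# (chord tones F#–A–C–E).

F#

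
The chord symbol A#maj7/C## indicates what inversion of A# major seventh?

A#maj7/C## means A# major seventh with C## in the bass. C## is the third of A# major seventh (A#–C##–E#–G##), so this is first inversion.

first inversion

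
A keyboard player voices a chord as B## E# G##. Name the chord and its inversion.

E# augmented, second inversion

The distinct note names are B##, E#, G##. Stacked in thirds they read E#–G##–B##, which is an augmented triad on E#.
The lowest note is B##, the fifth of the chord, so this is second inversion (figured bass 6/4).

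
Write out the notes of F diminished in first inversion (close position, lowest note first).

Ab, Cb, F

The chord tones are F–Ab–Cb. With the third (Ab) lowest for first inversion: Ab, Cb, F.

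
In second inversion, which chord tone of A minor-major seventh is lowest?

A minor-major seventh is A–C–E–G#. Second inversion places the fifth in the bass: E.

E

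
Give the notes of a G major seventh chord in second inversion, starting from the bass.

D, F#, G, B

Spelling G major seventh: G–B–D–F#. In second inversion the fifth is bass, giving D, F#, G, B from the bottom.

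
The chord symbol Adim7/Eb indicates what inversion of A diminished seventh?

second inversion

Adim7/Eb means A diminished seventh with Eb in the bass. Eb is the fifth of A diminished seventh (A–C–Eb–Gb), so this is second inversion.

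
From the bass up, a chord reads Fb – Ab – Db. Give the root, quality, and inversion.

The pitch classes Fb, Ab, Db arrange in thirds as Db–Fb–Ab: a Db minor triad.
Fb is the third of Db minor; third in the bass means first inversion (figured bass 6).

Db minor, first inversion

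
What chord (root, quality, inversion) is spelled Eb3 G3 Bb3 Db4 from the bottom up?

The pitch classes Eb, G, Bb, Db arrange in thirds as Eb–G–Bb–Db: an Eb dominant seventh chord.
With the root (Eb) in the bass, the chord is in root position (figured bass 7).

Eb dominant seventh, root position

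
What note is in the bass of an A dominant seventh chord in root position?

A

In root position the root is lowest. For A dominant seventh (A–C#–E–G) that is A.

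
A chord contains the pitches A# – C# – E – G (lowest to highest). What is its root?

A#, C#, E, G are the tones of an A# diminished seventh chord (A#–C#–E–G), making A# the root.

A#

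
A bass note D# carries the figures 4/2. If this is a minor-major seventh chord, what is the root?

The figures 4/2 mean the seventh of the chord is in the bass. If D# is the seventh of a minor-major seventh chord, the root is E (chord tones E–G–B–D#).

E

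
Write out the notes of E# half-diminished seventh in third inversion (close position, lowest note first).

D#, E#, G#, B

E# half-diminished seventh is E#–G#–B–D#. Third inversion puts the seventh (D#) in the bass, with the remaining tones above: D#, E#, G#, B.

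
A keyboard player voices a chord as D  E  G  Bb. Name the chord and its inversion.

The pitch classes D, E, G, Bb arrange in thirds as E–G–Bb–D: an E half-diminished seventh chord.
With the seventh (D) in the bass, the chord is in third inversion (figured bass 4/2).

E half-diminished seventh, third inversion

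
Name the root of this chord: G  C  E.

The distinct letter names are G, C, E. Arranged as a stack of thirds they read C–E–G, so C is the root (a C major triad).

C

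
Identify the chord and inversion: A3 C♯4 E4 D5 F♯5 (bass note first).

Reducing to letter names: A, C#, E, D, F#. These stack in thirds as D–F#–A–C#–E — a D major ninth chord.
The lowest note is A, the fifth of the chord, so this is second inversion.

D major ninth, second inversion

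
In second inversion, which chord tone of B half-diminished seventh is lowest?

F

In second inversion the fifth is lowest. For B half-diminished seventh (B–D–F–A) that is F.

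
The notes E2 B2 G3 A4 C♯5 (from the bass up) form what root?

A

The distinct letter names are E, B, G, A, C#. Arranged as a stack of thirds they read A–C#–E–G–B, so A is the root (an A dominant ninth chord).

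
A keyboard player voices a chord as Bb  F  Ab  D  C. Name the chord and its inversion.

Bb dominant ninth, root position

The pitch classes Bb, F, Ab, D, C arrange in thirds as Bb–D–F–Ab–C: a Bb dominant ninth chord.
With the root (Bb) in the bass, the chord is in root position.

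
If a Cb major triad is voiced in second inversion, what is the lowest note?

Gb

In second inversion the fifth is lowest. For Cb major (Cb–Eb–Gb) that is Gb.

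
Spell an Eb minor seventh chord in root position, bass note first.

Eb, Gb, Bb, Db

Spelling Eb minor seventh: Eb–Gb–Bb–Db. In root position the root is bass, giving Eb, Gb, Bb, Db from the bottom.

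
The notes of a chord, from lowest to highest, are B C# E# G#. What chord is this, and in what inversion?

The pitch classes B, C#, E#, G# arrange in thirds as C#–E#–G#–B: a C# dominant seventh chord.
The lowest note is B, the seventh of the chord, so this is third inversion (figured bass 4/2).

C# dominant seventh, third inversion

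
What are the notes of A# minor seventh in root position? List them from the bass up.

A#, C#, E#, G#

The chord tones are A#–C#–E#–G#. With the root (A#) lowest for root position: A#, C#, E#, G#.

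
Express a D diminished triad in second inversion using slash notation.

Second inversion of D diminished has the fifth (Ab) in the bass. As a slash chord: Ddim/Ab.

Ddim/Ab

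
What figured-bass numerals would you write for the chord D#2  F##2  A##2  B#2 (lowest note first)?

6/5

The notes D#, F##, A##, B# stack in thirds as B#–D#–F##–A## — a B# minor-major seventh chord. The bass D# is the third, so this is first inversion: figured 6/5.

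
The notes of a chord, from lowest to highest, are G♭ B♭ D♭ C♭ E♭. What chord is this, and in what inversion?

The pitch classes Gb, Bb, Db, Cb, Eb arrange in thirds as Cb–Eb–Gb–Bb–Db: a Cb major ninth chord.
With the fifth (Gb) in the bass, the chord is in second inversion.

Cb major ninth, second inversion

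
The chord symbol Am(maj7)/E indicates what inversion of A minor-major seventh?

second inversion

Am(maj7)/E means A minor-major seventh with E in the bass. E is the fifth of A minor-major seventh (A–C–E–G#), so this is second inversion.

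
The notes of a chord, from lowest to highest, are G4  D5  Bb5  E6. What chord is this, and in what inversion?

E half-diminished seventh, first inversion

The pitch classes G, D, Bb, E arrange in thirds as E–G–Bb–D: an E half-diminished seventh chord.
G is the third of E half-diminished seventh; third in the bass means first inversion (figured bass 6/5).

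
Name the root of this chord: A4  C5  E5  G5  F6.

F

The distinct letter names are A, C, E, G, F. Arranged as a stack of thirds they read F–A–C–E–G, so F is the root (an F major ninth chord).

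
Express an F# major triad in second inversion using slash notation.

F#/C#

Second inversion of F# major has the fifth (C#) in the bass. As a slash chord: F#/C#.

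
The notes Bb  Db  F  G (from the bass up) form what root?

Reordering Bb, Db, F, G into stacked thirds gives G–Bb–Db–F; the bottom of that stack, G, is the root.

G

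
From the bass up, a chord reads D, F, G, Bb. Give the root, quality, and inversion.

G minor seventh, second inversion

The pitch classes D, F, G, Bb arrange in thirds as G–Bb–D–F: a G minor seventh chord.
D is the fifth of G minor seventh; fifth in the bass means second inversion (figured bass 4/3).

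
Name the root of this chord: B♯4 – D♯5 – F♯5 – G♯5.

Reordering B#, D#, F#, G# into stacked thirds gives G#–B#–D#–F#; the bottom of that stack, G#, is the root.

G#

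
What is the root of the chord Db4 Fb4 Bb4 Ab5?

Bb

The distinct letter names are Db, Fb, Bb, Ab. Arranged as a stack of thirds they read Bb–Db–Fb–Ab, so Bb is the root (a Bb half-diminished seventh chord).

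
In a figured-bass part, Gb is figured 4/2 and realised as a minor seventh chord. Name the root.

The figures 4/2 mean the seventh of the chord is in the bass. If Gb is the seventh of a minor seventh chord, the root is Ab (chord tones Ab–Cb–Eb–Gb).

Ab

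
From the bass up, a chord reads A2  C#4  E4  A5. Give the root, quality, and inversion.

A major, root position

Reducing to letter names: A, C#, E. These stack in thirds as A–C#–E — an A major triad.
With the root (A) in the bass, the chord is in root position (figured bass 5/3).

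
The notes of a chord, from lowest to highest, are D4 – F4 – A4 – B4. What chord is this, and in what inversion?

Reducing to letter names: D, F, A, B. These stack in thirds as B–D–F–A — a B half-diminished seventh chord.
D is the third of B half-diminished seventh; third in the bass means first inversion (figured bass 6/5).

B half-diminished seventh, first inversion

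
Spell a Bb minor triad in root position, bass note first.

Bb, Db, F

Bb minor is Bb–Db–F. Root position puts the root (Bb) in the bass, with the remaining tones above: Bb, Db, F.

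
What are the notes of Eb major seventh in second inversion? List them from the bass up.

The chord tones are Eb–G–Bb–D. With the fifth (Bb) lowest for second inversion: Bb, D, Eb, G.

Bb, D, Eb, G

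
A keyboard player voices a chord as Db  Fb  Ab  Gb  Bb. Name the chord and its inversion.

Gb dominant ninth, second inversion

The pitch classes Db, Fb, Ab, Gb, Bb arrange in thirds as Gb–Bb–Db–Fb–Ab: a Gb dominant ninth chord.
The lowest note is Db, the fifth of the chord, so this is second inversion.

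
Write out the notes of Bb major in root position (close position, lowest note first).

The chord tones are Bb–D–F. With the root (Bb) lowest for root position: Bb, D, F.

Bb, D, F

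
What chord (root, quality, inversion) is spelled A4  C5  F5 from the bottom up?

F major, first inversion

The distinct note names are A, C, F. Stacked in thirds they read F–A–C, which is a major triad on F.
A is the third of F major; third in the bass means first inversion (figured bass 6).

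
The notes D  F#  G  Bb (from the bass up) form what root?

G

The distinct letter names are D, F#, G, Bb. Arranged as a stack of thirds they read G–Bb–D–F#, so G is the root (a G minor-major seventh chord).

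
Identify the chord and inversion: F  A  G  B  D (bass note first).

G dominant ninth, third inversion

The distinct note names are F, A, G, B, D. Stacked in thirds they read G–B–D–F–A, which is a dominant ninth chord on G.
With the seventh (F) in the bass, the chord is in third inversion.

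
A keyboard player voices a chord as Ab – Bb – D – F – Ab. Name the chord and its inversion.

The distinct note names are Ab, Bb, D, F. Stacked in thirds they read Bb–D–F–Ab, which is a dominant seventh chord on Bb.
With the seventh (Ab) in the bass, the chord is in third inversion (figured bass 4/2).

Bb dominant seventh, third inversion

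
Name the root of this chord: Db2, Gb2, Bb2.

Gb

Db, Gb, Bb are the tones of a Gb major triad (Gb–Bb–Db), making Gb the root.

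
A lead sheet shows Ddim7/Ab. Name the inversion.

second inversion

Ddim7/Ab means D diminished seventh with Ab in the bass. Ab is the fifth of D diminished seventh (D–F–Ab–Cb), so this is second inversion.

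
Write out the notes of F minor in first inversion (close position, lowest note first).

Ab, C, F

Spelling F minor: F–Ab–C. In first inversion the third is bass, giving Ab, C, F from the bottom.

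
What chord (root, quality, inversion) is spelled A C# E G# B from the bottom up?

A major ninth, root position

The distinct note names are A, C#, E, G#, B. Stacked in thirds they read A–C#–E–G#–B, which is a major ninth chord on A.
With the root (A) in the bass, the chord is in root position.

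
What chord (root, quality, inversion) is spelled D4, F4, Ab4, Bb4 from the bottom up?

The pitch classes D, F, Ab, Bb arrange in thirds as Bb–D–F–Ab: a Bb dominant seventh chord.
With the third (D) in the bass, the chord is in first inversion (figured bass 6/5).

Bb dominant seventh, first inversion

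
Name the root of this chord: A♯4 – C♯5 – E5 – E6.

A#

The distinct letter names are A#, C#, E. Arranged as a stack of thirds they read A#–C#–E, so A# is the root (an A# diminished triad).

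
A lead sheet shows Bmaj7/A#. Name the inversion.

Bmaj7/A# means B major seventh with A# in the bass. A# is the seventh of B major seventh (B–D#–F#–A#), so this is third inversion.

third inversion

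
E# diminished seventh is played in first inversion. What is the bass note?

The third of E# diminished seventh (E#–G#–B–D) is G#; that is the bass in first inversion.

G#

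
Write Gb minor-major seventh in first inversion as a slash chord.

Gbm(maj7)/Bbb

First inversion of Gb minor-major seventh has the third (Bbb) in the bass. As a slash chord: Gbm(maj7)/Bbb.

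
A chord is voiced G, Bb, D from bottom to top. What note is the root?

G

G, Bb, D are the tones of a G minor triad (G–Bb–D), making G the root.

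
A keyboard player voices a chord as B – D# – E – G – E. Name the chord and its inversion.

E minor-major seventh, second inversion

The distinct note names are B, D#, E, G. Stacked in thirds they read E–G–B–D#, which is a minor-major seventh chord on E.
With the fifth (B) in the bass, the chord is in second inversion (figured bass 4/3).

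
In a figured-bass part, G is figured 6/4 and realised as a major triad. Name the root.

The figures 6/4 mean the fifth of the chord is in the bass. If G is the fifth of a major triad, the root is C (chord tones C–E–G).

C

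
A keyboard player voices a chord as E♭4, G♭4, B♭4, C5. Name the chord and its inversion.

Reducing to letter names: Eb, Gb, Bb, C. These stack in thirds as C–Eb–Gb–Bb — a C half-diminished seventh chord.
The lowest note is Eb, the third of the chord, so this is first inversion (figured bass 6/5).

C half-diminished seventh, first inversion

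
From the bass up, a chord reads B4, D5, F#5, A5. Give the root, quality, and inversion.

The distinct note names are B, D, F#, A. Stacked in thirds they read B–D–F#–A, which is a minor seventh chord on B.
The lowest note is B, the root of the chord, so this is root position (figured bass 7).

B minor seventh, root position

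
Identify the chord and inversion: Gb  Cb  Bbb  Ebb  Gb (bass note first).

Cb minor seventh, second inversion

The distinct note names are Gb, Cb, Bbb, Ebb. Stacked in thirds they read Cb–Ebb–Gb–Bbb, which is a minor seventh chord on Cb.
Gb is the fifth of Cb minor seventh; fifth in the bass means second inversion (figured bass 4/3).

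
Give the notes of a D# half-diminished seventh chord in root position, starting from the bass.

The chord tones are D#–F#–A–C#. With the root (D#) lowest for root position: D#, F#, A, C#.

D#, F#, A, C#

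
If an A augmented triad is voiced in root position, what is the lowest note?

The root of A augmented (A–C#–E#) is A; that is the bass in root position.

A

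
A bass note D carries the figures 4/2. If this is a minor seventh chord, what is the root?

The figures 4/2 mean the seventh of the chord is in the bass. If D is the seventh of a minor seventh chord, the root is E (chord tones E–G–B–D).

E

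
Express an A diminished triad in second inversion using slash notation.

Second inversion of A diminished has the fifth (Eb) in the bass. As a slash chord: Adim/Eb.

Adim/Eb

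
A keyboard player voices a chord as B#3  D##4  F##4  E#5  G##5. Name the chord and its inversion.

Reducing to letter names: B#, D##, F##, E#, G##. These stack in thirds as E#–G##–B#–D##–F## — an E# major ninth chord.
With the fifth (B#) in the bass, the chord is in second inversion.

E# major ninth, second inversion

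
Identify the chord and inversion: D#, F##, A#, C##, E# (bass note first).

D# major ninth, root position

The distinct note names are D#, F##, A#, C##, E#. Stacked in thirds they read D#–F##–A#–C##–E#, which is a major ninth chord on D#.
D# is the root of D# major ninth; root in the bass means root position.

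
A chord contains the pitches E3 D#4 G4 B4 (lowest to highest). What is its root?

E, D#, G, B are the tones of an E minor-major seventh chord (E–G–B–D#), making E the root.

E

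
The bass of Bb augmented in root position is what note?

Bb

In root position the root is lowest. For Bb augmented (Bb–D–F#) that is Bb.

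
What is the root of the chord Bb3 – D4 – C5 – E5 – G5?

C

Bb, D, C, E, G are the tones of a C dominant ninth chord (C–E–G–Bb–D), making C the root.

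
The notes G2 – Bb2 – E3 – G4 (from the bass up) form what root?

E

G, Bb, E are the tones of an E diminished triad (E–G–Bb), making E the root.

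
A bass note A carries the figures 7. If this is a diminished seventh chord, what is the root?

The figures 7 mean the root of the chord is in the bass. If A is the root of a diminished seventh chord, the root is A (chord tones A–C–Eb–Gb).

A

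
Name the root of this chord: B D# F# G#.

Reordering B, D#, F#, G# into stacked thirds gives G#–B–D#–F#; the bottom of that stack, G#, is the root.

G#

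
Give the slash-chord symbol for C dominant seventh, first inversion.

C7/E

First inversion of C dominant seventh has the third (E) in the bass. As a slash chord: C7/E.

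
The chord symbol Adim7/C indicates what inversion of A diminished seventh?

Adim7/C means A diminished seventh with C in the bass. C is the third of A diminished seventh (A–C–Eb–Gb), so this is first inversion.

first inversion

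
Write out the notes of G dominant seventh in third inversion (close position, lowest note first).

G dominant seventh is G–B–D–F. Third inversion puts the seventh (F) in the bass, with the remaining tones above: F, G, B, D.

F, G, B, D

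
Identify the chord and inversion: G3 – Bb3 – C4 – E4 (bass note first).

C dominant seventh, second inversion

The pitch classes G, Bb, C, E arrange in thirds as C–E–G–Bb: a C dominant seventh chord.
With the fifth (G) in the bass, the chord is in second inversion (figured bass 4/3).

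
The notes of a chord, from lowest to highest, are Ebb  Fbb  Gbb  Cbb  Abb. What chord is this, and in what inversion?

Fbb major ninth, third inversion

Reducing to letter names: Ebb, Fbb, Gbb, Cbb, Abb. These stack in thirds as Fbb–Abb–Cbb–Ebb–Gbb — an Fbb major ninth chord.
The lowest note is Ebb, the seventh of the chord, so this is third inversion.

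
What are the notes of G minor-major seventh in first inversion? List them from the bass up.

Bb, D, F#, G

Spelling G minor-major seventh: G–Bb–D–F#. In first inversion the third is bass, giving Bb, D, F#, G from the bottom.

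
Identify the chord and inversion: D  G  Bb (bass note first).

Reducing to letter names: D, G, Bb. These stack in thirds as G–Bb–D — a G minor triad.
With the fifth (D) in the bass, the chord is in second inversion (figured bass 6/4).

G minor, second inversion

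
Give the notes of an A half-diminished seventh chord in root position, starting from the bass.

A, C, Eb, G

The chord tones are A–C–Eb–G. With the root (A) lowest for root position: A, C, Eb, G.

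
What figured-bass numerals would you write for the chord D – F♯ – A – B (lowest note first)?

6/5

The notes D, F#, A, B stack in thirds as B–D–F#–A — a B minor seventh chord. The bass D is the third, so this is first inversion: figured 6/5.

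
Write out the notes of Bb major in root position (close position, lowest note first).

Bb, D, F

The chord tones are Bb–D–F. With the root (Bb) lowest for root position: Bb, D, F.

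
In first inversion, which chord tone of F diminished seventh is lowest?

Ab

In first inversion the third is lowest. For F diminished seventh (F–Ab–Cb–Ebb) that is Ab.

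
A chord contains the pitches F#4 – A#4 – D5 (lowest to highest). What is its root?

D

Reordering F#, A#, D into stacked thirds gives D–F#–A#; the bottom of that stack, D, is the root.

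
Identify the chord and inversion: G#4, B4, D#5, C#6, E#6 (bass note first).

The distinct note names are G#, B, D#, C#, E#. Stacked in thirds they read C#–E#–G#–B–D#, which is a dominant ninth chord on C#.
The lowest note is G#, the fifth of the chord, so this is second inversion.

C# dominant ninth, second inversion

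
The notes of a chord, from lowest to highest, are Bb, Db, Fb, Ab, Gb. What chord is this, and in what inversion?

The distinct note names are Bb, Db, Fb, Ab, Gb. Stacked in thirds they read Gb–Bb–Db–Fb–Ab, which is a dominant ninth chord on Gb.
The lowest note is Bb, the third of the chord, so this is first inversion.

Gb dominant ninth, first inversion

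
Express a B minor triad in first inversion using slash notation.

Bm/D

First inversion of B minor has the third (D) in the bass. As a slash chord: Bm/D.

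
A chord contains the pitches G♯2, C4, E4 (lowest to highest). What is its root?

C

G#, C, E are the tones of a C augmented triad (C–E–G#), making C the root.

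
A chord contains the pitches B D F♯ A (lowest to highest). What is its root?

B

B, D, F#, A are the tones of a B minor seventh chord (B–D–F#–A), making B the root.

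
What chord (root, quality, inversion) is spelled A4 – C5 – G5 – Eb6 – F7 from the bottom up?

Reducing to letter names: A, C, G, Eb, F. These stack in thirds as F–A–C–Eb–G — an F dominant ninth chord.
A is the third of F dominant ninth; third in the bass means first inversion.

F dominant ninth, first inversion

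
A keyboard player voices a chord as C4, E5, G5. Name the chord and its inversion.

C major, root position

The distinct note names are C, E, G. Stacked in thirds they read C–E–G, which is a major triad on C.
The lowest note is C, the root of the chord, so this is root position (figured bass 5/3).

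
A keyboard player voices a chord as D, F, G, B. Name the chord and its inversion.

Reducing to letter names: D, F, G, B. These stack in thirds as G–B–D–F — a G dominant seventh chord.
The lowest note is D, the fifth of the chord, so this is second inversion (figured bass 4/3).

G dominant seventh, second inversion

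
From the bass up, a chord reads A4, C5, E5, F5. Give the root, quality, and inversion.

F major seventh, first inversion

Reducing to letter names: A, C, E, F. These stack in thirds as F–A–C–E — an F major seventh chord.
With the third (A) in the bass, the chord is in first inversion (figured bass 6/5).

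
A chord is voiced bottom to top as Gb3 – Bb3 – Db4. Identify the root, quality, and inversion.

The distinct note names are Gb, Bb, Db. Stacked in thirds they read Gb–Bb–Db, which is a major triad on Gb.
The lowest note is Gb, the root of the chord, so this is root position (figured bass 5/3).

Gb major, root position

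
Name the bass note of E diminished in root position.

E

E diminished is E–G–Bb. Root position places the root in the bass: E.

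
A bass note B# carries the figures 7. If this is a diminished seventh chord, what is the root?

B#

The figures 7 mean the root of the chord is in the bass. If B# is the root of a diminished seventh chord, the root is B# (chord tones B#–D#–F#–A).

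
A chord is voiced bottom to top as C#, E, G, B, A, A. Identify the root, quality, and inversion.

The pitch classes C#, E, G, B, A arrange in thirds as A–C#–E–G–B: an A dominant ninth chord.
With the third (C#) in the bass, the chord is in first inversion.

A dominant ninth, first inversion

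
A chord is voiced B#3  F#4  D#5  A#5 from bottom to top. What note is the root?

The distinct letter names are B#, F#, D#, A#. Arranged as a stack of thirds they read B#–D#–F#–A#, so B# is the root (a B# half-diminished seventh chord).

B#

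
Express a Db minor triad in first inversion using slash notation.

Dbm/Fb

First inversion of Db minor has the third (Fb) in the bass. As a slash chord: Dbm/Fb.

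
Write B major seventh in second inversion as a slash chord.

Second inversion of B major seventh has the fifth (F#) in the bass. As a slash chord: Bmaj7/F#.

Bmaj7/F#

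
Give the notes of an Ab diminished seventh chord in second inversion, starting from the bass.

Ebb, Gbb, Ab, Cb

Ab diminished seventh is Ab–Cb–Ebb–Gbb. Second inversion puts the fifth (Ebb) in the bass, with the remaining tones above: Ebb, Gbb, Ab, Cb.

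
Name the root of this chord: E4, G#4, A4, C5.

Reordering E, G#, A, C into stacked thirds gives A–C–E–G#; the bottom of that stack, A, is the root.

A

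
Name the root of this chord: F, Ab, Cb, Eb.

The distinct letter names are F, Ab, Cb, Eb. Arranged as a stack of thirds they read F–Ab–Cb–Eb, so F is the root (an F half-diminished seventh chord).

F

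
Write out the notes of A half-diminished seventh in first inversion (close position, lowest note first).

C, Eb, G, A

A half-diminished seventh is A–C–Eb–G. First inversion puts the third (C) in the bass, with the remaining tones above: C, Eb, G, A.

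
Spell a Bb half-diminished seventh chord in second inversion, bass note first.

Fb, Ab, Bb, Db

Spelling Bb half-diminished seventh: Bb–Db–Fb–Ab. In second inversion the fifth is bass, giving Fb, Ab, Bb, Db from the bottom.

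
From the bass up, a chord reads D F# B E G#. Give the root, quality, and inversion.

The distinct note names are D, F#, B, E, G#. Stacked in thirds they read E–G#–B–D–F#, which is a dominant ninth chord on E.
D is the seventh of E dominant ninth; seventh in the bass means third inversion.

E dominant ninth, third inversion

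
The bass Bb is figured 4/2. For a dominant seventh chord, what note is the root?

The figures 4/2 mean the seventh of the chord is in the bass. If Bb is the seventh of a dominant seventh chord, the root is C (chord tones C–E–G–Bb).

C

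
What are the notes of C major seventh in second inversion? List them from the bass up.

G, B, C, E

C major seventh is C–E–G–B. Second inversion puts the fifth (G) in the bass, with the remaining tones above: G, B, C, E.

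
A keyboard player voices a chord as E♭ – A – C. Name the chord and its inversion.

A diminished, second inversion

The distinct note names are Eb, A, C. Stacked in thirds they read A–C–Eb, which is a diminished triad on A.
Eb is the fifth of A diminished; fifth in the bass means second inversion (figured bass 6/4).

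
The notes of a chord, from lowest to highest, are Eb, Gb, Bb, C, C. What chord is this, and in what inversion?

The pitch classes Eb, Gb, Bb, C arrange in thirds as C–Eb–Gb–Bb: a C half-diminished seventh chord.
With the third (Eb) in the bass, the chord is in first inversion (figured bass 6/5).

C half-diminished seventh, first inversion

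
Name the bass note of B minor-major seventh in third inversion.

A#

The seventh of B minor-major seventh (B–D–F#–A#) is A#; that is the bass in third inversion.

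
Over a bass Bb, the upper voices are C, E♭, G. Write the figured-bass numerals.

4/2

The notes Bb, C, Eb, G stack in thirds as C–Eb–G–Bb — a C minor seventh chord. The bass Bb is the seventh, so this is third inversion: figured 4/2.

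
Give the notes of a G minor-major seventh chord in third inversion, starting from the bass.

Spelling G minor-major seventh: G–Bb–D–F#. In third inversion the seventh is bass, giving F#, G, Bb, D from the bottom.

F#, G, Bb, D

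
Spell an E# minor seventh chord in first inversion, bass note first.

E# minor seventh is E#–G#–B#–D#. First inversion puts the third (G#) in the bass, with the remaining tones above: G#, B#, D#, E#.

G#, B#, D#, E#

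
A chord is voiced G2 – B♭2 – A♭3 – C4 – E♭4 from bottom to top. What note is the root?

Ab

G, Bb, Ab, C, Eb are the tones of an Ab major ninth chord (Ab–C–Eb–G–Bb), making Ab the root.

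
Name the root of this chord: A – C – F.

Reordering A, C, F into stacked thirds gives F–A–C; the bottom of that stack, F, is the root.

F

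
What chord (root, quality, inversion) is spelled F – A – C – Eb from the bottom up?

F dominant seventh, root position

Reducing to letter names: F, A, C, Eb. These stack in thirds as F–A–C–Eb — an F dominant seventh chord.
The lowest note is F, the root of the chord, so this is root position (figured bass 7).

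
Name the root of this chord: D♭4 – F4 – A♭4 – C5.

The distinct letter names are Db, F, Ab, C. Arranged as a stack of thirds they read Db–F–Ab–C, so Db is the root (a Db major seventh chord).

Db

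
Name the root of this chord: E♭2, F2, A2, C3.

F

Eb, F, A, C are the tones of an F dominant seventh chord (F–A–C–Eb), making F the root.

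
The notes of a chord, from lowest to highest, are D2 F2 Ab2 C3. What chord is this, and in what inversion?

D half-diminished seventh, root position

The distinct note names are D, F, Ab, C. Stacked in thirds they read D–F–Ab–C, which is a half-diminished seventh chord on D.
D is the root of D half-diminished seventh; root in the bass means root position (figured bass 7).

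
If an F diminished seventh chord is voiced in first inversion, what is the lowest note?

Ab

In first inversion the third is lowest. For F diminished seventh (F–Ab–Cb–Ebb) that is Ab.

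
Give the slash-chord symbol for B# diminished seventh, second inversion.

B#dim7/F#

Second inversion of B# diminished seventh has the fifth (F#) in the bass. As a slash chord: B#dim7/F#.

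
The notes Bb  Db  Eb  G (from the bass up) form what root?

Eb

The distinct letter names are Bb, Db, Eb, G. Arranged as a stack of thirds they read Eb–G–Bb–Db, so Eb is the root (an Eb dominant seventh chord).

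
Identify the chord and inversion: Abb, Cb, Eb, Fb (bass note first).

Fb minor-major seventh, first inversion

The distinct note names are Abb, Cb, Eb, Fb. Stacked in thirds they read Fb–Abb–Cb–Eb, which is a minor-major seventh chord on Fb.
With the third (Abb) in the bass, the chord is in first inversion (figured bass 6/5).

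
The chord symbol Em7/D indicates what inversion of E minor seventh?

third inversion

Em7/D means E minor seventh with D in the bass. D is the seventh of E minor seventh (E–G–B–D), so this is third inversion.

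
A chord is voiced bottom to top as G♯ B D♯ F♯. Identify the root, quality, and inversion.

Reducing to letter names: G#, B, D#, F#. These stack in thirds as G#–B–D#–F# — a G# minor seventh chord.
G# is the root of G# minor seventh; root in the bass means root position (figured bass 7).

G# minor seventh, root position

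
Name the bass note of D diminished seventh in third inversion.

Cb

D diminished seventh is D–F–Ab–Cb. Third inversion places the seventh in the bass: Cb.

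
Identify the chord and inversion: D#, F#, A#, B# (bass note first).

The distinct note names are D#, F#, A#, B#. Stacked in thirds they read B#–D#–F#–A#, which is a half-diminished seventh chord on B#.
The lowest note is D#, the third of the chord, so this is first inversion (figured bass 6/5).

B# half-diminished seventh, first inversion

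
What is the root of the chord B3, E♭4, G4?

The distinct letter names are B, Eb, G. Arranged as a stack of thirds they read Eb–G–B, so Eb is the root (an Eb augmented triad).

Eb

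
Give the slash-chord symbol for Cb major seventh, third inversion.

Cbmaj7/Bb

Third inversion of Cb major seventh has the seventh (Bb) in the bass. As a slash chord: Cbmaj7/Bb.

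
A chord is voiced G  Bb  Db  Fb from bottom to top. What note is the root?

G

G, Bb, Db, Fb are the tones of a G diminished seventh chord (G–Bb–Db–Fb), making G the root.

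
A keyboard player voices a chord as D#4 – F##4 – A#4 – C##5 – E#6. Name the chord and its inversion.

D# major ninth, root position

The distinct note names are D#, F##, A#, C##, E#. Stacked in thirds they read D#–F##–A#–C##–E#, which is a major ninth chord on D#.
With the root (D#) in the bass, the chord is in root position.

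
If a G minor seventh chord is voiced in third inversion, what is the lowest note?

F

In third inversion the seventh is lowest. For G minor seventh (G–Bb–D–F) that is F.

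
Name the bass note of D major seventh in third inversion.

The seventh of D major seventh (D–F#–A–C#) is C#; that is the bass in third inversion.

C#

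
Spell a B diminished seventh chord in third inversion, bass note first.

B diminished seventh is B–D–F–Ab. Third inversion puts the seventh (Ab) in the bass, with the remaining tones above: Ab, B, D, F.

Ab, B, D, F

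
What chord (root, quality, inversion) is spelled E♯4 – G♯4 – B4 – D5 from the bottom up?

The distinct note names are E#, G#, B, D. Stacked in thirds they read E#–G#–B–D, which is a diminished seventh chord on E#.
With the root (E#) in the bass, the chord is in root position (figured bass 7).

E# diminished seventh, root position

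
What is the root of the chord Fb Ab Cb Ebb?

Fb, Ab, Cb, Ebb are the tones of an Fb dominant seventh chord (Fb–Ab–Cb–Ebb), making Fb the root.

Fb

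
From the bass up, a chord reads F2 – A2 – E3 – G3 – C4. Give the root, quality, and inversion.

The distinct note names are F, A, E, G, C. Stacked in thirds they read F–A–C–E–G, which is a major ninth chord on F.
The lowest note is F, the root of the chord, so this is root position.

F major ninth, root position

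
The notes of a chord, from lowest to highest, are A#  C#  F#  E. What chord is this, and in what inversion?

The distinct note names are A#, C#, F#, E. Stacked in thirds they read F#–A#–C#–E, which is a dominant seventh chord on F#.
With the third (A#) in the bass, the chord is in first inversion (figured bass 6/5).

F# dominant seventh, first inversion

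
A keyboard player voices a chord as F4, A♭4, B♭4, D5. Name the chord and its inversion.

Bb dominant seventh, second inversion

The pitch classes F, Ab, Bb, D arrange in thirds as Bb–D–F–Ab: a Bb dominant seventh chord.
The lowest note is F, the fifth of the chord, so this is second inversion (figured bass 4/3).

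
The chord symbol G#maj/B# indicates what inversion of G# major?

first inversion

G#maj/B# means G# major with B# in the bass. B# is the third of G# major (G#–B#–D#), so this is first inversion.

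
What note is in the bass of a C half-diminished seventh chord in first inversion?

Eb

The third of C half-diminished seventh (C–Eb–Gb–Bb) is Eb; that is the bass in first inversion.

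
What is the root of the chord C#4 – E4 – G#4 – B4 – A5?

The distinct letter names are C#, E, G#, B, A. Arranged as a stack of thirds they read A–C#–E–G#–B, so A is the root (an A major ninth chord).

A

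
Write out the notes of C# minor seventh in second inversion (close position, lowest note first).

G#, B, C#, E

C# minor seventh is C#–E–G#–B. Second inversion puts the fifth (G#) in the bass, with the remaining tones above: G#, B, C#, E.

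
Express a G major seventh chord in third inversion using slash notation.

Gmaj7/F#

Third inversion of G major seventh has the seventh (F#) in the bass. As a slash chord: Gmaj7/F#.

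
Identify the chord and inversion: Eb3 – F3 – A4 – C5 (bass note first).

The pitch classes Eb, F, A, C arrange in thirds as F–A–C–Eb: an F dominant seventh chord.
With the seventh (Eb) in the bass, the chord is in third inversion (figured bass 4/2).

F dominant seventh, third inversion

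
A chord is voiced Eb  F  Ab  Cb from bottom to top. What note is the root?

F

Eb, F, Ab, Cb are the tones of an F half-diminished seventh chord (F–Ab–Cb–Eb), making F the root.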